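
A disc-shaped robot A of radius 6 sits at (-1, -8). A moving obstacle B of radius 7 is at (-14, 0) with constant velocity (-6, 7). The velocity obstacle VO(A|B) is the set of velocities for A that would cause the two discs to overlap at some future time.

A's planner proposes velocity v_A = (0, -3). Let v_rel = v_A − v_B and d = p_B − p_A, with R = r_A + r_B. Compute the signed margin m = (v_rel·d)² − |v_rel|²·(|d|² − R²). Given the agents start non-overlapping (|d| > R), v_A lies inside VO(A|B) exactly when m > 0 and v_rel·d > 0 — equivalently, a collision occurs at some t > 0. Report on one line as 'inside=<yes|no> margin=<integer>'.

d = (-13, 8),  |d|² = 233;  R = 6+7 = 13,  c = 233−13² = 64
v_rel = (6, -10),  |v_rel|² = 136;  v_rel·d = (6)·(-13) + (-10)·(8) = -158
136·t² + 316·t + 64 = 0  ⇒  m = (-158)² − 136·64 = 16260
m = 16260 > 0,  v_rel·d = -158 < 0  ⇒  outside

inside=no margin=16260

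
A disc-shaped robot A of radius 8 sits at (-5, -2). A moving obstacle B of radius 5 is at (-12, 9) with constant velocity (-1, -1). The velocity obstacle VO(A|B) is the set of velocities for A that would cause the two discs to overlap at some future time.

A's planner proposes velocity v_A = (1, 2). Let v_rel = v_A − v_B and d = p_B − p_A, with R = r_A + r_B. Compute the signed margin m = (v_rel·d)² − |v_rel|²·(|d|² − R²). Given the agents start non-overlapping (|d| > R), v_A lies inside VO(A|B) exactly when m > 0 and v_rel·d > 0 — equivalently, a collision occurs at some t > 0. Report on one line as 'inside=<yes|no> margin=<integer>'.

d = (-7, 11),  |d|² = 170;  R = 8+5 = 13,  c = 170−13² = 1
v_rel = (2, 3),  |v_rel|² = 13;  v_rel·d = (2)·(-7) + (3)·(11) = 19
13·t² − 38·t + 1 = 0  ⇒  m = 19² − 13·1 = 348
m = 348 > 0,  v_rel·d = 19 > 0  ⇒  inside

inside=yes margin=348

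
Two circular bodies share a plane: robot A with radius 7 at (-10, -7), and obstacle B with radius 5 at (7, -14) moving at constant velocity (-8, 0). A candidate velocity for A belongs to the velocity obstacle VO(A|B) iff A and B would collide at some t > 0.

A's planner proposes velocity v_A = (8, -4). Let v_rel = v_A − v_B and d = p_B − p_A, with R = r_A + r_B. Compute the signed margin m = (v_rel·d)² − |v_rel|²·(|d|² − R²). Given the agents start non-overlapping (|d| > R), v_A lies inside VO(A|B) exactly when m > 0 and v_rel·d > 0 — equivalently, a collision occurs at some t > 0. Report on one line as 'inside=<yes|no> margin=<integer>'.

d = (17, -7),  |d|² = 338;  R = 7+5 = 12,  c = 338−12² = 194
v_rel = (16, -4),  |v_rel|² = 272;  v_rel·d = (16)·(17) + (-4)·(-7) = 300
272·t² − 600·t + 194 = 0  ⇒  m = 300² − 272·194 = 37232
m = 37232 > 0,  v_rel·d = 300 > 0  ⇒  inside

inside=yes margin=37232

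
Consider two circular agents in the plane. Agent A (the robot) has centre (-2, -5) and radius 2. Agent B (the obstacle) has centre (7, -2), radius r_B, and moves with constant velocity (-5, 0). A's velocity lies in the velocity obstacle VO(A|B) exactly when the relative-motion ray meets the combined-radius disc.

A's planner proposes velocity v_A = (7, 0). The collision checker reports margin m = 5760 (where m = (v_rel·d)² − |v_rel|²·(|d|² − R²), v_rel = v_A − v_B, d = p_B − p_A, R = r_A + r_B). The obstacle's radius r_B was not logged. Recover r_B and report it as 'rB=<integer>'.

m = 5760
d = (9, 3);  v_rel = (12, 0),  |v_rel|² = 144
v_rel×d = (12)·(3) − (0)·(9) = 36
since m = R²·144 − 36²:  R² = (1296 + 5760) / 144 = 49
R = √49 = 7  ⇒  r_B = 7 − 2 = 5

rB=5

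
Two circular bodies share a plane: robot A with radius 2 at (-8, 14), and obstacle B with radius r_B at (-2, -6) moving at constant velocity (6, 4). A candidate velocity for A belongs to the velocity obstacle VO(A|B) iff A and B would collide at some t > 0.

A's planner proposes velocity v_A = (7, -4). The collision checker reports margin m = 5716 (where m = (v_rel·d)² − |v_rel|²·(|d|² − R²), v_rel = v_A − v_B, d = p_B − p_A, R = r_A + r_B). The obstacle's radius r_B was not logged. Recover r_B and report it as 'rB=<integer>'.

m = 5716
d = (6, -20);  v_rel = (1, -8),  |v_rel|² = 65
v_rel×d = (1)·(-20) − (-8)·(6) = 28
since m = R²·65 − 28²:  R² = (784 + 5716) / 65 = 100
R = √100 = 10  ⇒  r_B = 10 − 2 = 8

rB=8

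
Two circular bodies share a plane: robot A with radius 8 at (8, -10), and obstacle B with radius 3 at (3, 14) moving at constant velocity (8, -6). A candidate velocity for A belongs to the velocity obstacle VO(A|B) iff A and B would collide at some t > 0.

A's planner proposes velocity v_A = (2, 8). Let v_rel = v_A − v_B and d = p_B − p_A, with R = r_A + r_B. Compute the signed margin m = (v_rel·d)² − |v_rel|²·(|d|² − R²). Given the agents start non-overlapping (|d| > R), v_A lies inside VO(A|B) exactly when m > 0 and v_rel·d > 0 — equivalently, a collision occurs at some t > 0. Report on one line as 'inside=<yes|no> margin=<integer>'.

d = (-5, 24),  |d|² = 601;  R = 8+3 = 11,  c = 601−11² = 480
v_rel = (-6, 14),  |v_rel|² = 232;  v_rel·d = (-6)·(-5) + (14)·(24) = 366
232·t² − 732·t + 480 = 0  ⇒  m = 366² − 232·480 = 22596
m = 22596 > 0,  v_rel·d = 366 > 0  ⇒  inside

inside=yes margin=22596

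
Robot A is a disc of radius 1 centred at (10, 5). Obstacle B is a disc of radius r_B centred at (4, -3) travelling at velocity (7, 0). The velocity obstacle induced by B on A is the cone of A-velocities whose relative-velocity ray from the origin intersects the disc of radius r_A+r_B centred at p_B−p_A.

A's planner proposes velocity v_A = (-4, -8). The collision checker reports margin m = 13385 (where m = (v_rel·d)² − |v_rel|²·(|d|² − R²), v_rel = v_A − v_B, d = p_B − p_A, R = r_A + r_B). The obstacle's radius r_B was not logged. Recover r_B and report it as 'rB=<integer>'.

m = 13385
d = (-6, -8);  v_rel = (-11, -8),  |v_rel|² = 185
v_rel×d = (-11)·(-8) − (-8)·(-6) = 40
since m = R²·185 − 40²:  R² = (1600 + 13385) / 185 = 81
R = √81 = 9  ⇒  r_B = 9 − 1 = 8

rB=8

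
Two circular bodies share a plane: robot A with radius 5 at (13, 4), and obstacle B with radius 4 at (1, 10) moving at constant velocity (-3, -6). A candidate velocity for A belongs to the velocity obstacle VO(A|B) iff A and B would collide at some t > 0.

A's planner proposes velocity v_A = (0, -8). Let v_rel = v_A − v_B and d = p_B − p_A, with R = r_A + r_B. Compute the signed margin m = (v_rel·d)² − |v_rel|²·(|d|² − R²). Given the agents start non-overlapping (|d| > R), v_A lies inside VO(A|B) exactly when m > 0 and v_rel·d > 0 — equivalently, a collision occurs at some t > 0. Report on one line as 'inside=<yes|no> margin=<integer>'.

d = (-12, 6),  |d|² = 180;  R = 5+4 = 9,  c = 180−9² = 99
v_rel = (3, -2),  |v_rel|² = 13;  v_rel·d = (3)·(-12) + (-2)·(6) = -48
13·t² + 96·t + 99 = 0  ⇒  m = (-48)² − 13·99 = 1017
m = 1017 > 0,  v_rel·d = -48 < 0  ⇒  outside

inside=no margin=1017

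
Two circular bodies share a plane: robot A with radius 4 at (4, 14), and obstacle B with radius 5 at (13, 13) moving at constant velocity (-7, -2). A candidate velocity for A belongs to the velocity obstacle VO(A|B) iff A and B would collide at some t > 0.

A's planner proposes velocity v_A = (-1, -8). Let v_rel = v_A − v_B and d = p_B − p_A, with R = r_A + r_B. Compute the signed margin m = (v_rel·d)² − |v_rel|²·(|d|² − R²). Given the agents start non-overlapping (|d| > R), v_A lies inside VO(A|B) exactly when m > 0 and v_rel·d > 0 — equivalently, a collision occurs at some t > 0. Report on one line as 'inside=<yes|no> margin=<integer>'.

d = (9, -1),  |d|² = 82;  R = 4+5 = 9,  c = 82−9² = 1
v_rel = (6, -6),  |v_rel|² = 72;  v_rel·d = (6)·(9) + (-6)·(-1) = 60
72·t² − 120·t + 1 = 0  ⇒  m = 60² − 72·1 = 3528
m = 3528 > 0,  v_rel·d = 60 > 0  ⇒  inside

inside=yes margin=3528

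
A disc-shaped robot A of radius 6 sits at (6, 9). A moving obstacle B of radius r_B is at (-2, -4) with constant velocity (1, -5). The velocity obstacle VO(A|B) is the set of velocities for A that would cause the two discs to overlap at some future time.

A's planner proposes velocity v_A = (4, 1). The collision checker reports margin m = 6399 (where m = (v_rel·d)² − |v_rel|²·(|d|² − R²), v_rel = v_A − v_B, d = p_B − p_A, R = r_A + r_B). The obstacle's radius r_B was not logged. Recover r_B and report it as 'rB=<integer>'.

m = 6399
d = (-8, -13);  v_rel = (3, 6),  |v_rel|² = 45
v_rel×d = (3)·(-13) − (6)·(-8) = 9
since m = R²·45 − 9²:  R² = (81 + 6399) / 45 = 144
R = √144 = 12  ⇒  r_B = 12 − 6 = 6

rB=6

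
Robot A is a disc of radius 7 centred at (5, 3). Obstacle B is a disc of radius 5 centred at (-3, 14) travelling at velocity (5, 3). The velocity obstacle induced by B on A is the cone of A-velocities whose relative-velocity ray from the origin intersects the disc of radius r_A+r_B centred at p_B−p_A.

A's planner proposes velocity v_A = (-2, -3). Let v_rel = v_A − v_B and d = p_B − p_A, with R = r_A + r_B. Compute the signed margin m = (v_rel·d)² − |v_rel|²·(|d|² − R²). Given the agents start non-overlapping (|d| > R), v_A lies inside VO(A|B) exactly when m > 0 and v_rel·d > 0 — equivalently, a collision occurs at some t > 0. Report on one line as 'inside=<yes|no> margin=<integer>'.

d = (-8, 11),  |d|² = 185;  R = 7+5 = 12,  c = 185−12² = 41
v_rel = (-7, -6),  |v_rel|² = 85;  v_rel·d = (-7)·(-8) + (-6)·(11) = -10
85·t² + 20·t + 41 = 0  ⇒  m = (-10)² − 85·41 = -3385
m = -3385 < 0,  v_rel·d = -10 < 0  ⇒  outside

inside=no margin=-3385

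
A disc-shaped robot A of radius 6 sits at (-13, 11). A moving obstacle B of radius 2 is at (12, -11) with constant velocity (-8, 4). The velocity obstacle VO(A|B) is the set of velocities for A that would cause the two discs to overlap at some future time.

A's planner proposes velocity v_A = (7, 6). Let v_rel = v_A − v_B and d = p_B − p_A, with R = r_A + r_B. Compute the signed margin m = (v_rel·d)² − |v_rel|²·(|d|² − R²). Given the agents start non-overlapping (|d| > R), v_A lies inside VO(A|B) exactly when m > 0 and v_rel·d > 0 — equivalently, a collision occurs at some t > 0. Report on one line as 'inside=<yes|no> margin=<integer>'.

d = (25, -22),  |d|² = 1109;  R = 6+2 = 8,  c = 1109−8² = 1045
v_rel = (15, 2),  |v_rel|² = 229;  v_rel·d = (15)·(25) + (2)·(-22) = 331
229·t² − 662·t + 1045 = 0  ⇒  m = 331² − 229·1045 = -129744
m = -129744 < 0,  v_rel·d = 331 > 0  ⇒  outside

inside=no margin=-129744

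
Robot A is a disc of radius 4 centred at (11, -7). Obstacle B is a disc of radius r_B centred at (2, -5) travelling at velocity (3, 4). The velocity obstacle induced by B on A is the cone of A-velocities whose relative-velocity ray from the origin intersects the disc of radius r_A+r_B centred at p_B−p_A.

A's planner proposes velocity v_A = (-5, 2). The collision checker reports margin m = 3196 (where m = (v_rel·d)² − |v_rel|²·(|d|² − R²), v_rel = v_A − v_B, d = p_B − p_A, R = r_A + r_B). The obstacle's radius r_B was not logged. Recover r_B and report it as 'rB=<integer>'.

m = 3196
d = (-9, 2);  v_rel = (-8, -2),  |v_rel|² = 68
v_rel×d = (-8)·(2) − (-2)·(-9) = -34
since m = R²·68 − (-34)²:  R² = (1156 + 3196) / 68 = 64
R = √64 = 8  ⇒  r_B = 8 − 4 = 4

rB=4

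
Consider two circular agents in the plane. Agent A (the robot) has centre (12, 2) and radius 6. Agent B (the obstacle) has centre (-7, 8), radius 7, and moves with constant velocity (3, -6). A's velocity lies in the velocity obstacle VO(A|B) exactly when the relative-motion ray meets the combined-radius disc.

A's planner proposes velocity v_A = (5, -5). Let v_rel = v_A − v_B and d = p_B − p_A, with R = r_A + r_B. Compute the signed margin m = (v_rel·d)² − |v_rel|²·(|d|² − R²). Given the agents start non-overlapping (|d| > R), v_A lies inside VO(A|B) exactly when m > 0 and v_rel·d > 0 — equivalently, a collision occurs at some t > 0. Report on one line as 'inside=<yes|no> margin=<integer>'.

d = (-19, 6),  |d|² = 397;  R = 6+7 = 13,  c = 397−13² = 228
v_rel = (2, 1),  |v_rel|² = 5;  v_rel·d = (2)·(-19) + (1)·(6) = -32
5·t² + 64·t + 228 = 0  ⇒  m = (-32)² − 5·228 = -116
m = -116 < 0,  v_rel·d = -32 < 0  ⇒  outside

inside=no margin=-116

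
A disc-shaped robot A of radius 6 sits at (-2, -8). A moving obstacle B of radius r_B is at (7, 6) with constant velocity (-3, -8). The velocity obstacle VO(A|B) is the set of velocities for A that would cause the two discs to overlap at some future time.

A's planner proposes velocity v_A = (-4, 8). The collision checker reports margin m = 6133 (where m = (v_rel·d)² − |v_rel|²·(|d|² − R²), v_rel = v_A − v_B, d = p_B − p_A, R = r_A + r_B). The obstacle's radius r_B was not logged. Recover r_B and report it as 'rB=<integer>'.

m = 6133
d = (9, 14);  v_rel = (-1, 16),  |v_rel|² = 257
v_rel×d = (-1)·(14) − (16)·(9) = -158
since m = R²·257 − (-158)²:  R² = (24964 + 6133) / 257 = 121
R = √121 = 11  ⇒  r_B = 11 − 6 = 5

rB=5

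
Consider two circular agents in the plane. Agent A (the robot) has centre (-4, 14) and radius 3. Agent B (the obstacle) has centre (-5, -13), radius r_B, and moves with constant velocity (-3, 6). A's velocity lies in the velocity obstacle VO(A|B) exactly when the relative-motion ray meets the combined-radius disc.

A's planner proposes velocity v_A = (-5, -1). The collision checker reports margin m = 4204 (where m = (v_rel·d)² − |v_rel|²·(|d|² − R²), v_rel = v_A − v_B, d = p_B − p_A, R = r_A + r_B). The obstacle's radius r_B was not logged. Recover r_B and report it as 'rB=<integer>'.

m = 4204
d = (-1, -27);  v_rel = (-2, -7),  |v_rel|² = 53
v_rel×d = (-2)·(-27) − (-7)·(-1) = 47
since m = R²·53 − 47²:  R² = (2209 + 4204) / 53 = 121
R = √121 = 11  ⇒  r_B = 11 − 3 = 8

rB=8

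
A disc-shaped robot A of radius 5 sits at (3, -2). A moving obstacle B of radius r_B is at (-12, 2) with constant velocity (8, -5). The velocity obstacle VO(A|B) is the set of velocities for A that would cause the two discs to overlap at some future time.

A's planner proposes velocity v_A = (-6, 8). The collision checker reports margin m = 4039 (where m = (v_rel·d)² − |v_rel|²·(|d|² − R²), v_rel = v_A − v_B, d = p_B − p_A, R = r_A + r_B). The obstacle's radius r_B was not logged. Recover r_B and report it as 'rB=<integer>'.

m = 4039
d = (-15, 4);  v_rel = (-14, 13),  |v_rel|² = 365
v_rel×d = (-14)·(4) − (13)·(-15) = 139
since m = R²·365 − 139²:  R² = (19321 + 4039) / 365 = 64
R = √64 = 8  ⇒  r_B = 8 − 5 = 3

rB=3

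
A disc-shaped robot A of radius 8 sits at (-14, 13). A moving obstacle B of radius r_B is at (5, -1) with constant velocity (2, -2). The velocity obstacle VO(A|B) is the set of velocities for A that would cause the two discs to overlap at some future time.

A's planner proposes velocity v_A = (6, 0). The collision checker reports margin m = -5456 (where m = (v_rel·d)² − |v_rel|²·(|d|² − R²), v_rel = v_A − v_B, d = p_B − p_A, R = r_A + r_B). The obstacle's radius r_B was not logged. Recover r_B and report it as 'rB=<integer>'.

m = -5456
d = (19, -14);  v_rel = (4, 2),  |v_rel|² = 20
v_rel×d = (4)·(-14) − (2)·(19) = -94
since m = R²·20 − (-94)²:  R² = (8836 + -5456) / 20 = 169
R = √169 = 13  ⇒  r_B = 13 − 8 = 5

rB=5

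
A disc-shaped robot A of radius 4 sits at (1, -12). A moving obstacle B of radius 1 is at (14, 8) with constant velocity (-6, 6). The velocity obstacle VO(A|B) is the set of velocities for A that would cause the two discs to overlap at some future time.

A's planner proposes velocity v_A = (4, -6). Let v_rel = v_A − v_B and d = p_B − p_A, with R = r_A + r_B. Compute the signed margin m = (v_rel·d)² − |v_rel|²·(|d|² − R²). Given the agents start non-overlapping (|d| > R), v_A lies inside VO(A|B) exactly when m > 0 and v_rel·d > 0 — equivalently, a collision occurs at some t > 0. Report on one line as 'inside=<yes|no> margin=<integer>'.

d = (13, 20),  |d|² = 569;  R = 4+1 = 5,  c = 569−5² = 544
v_rel = (10, -12),  |v_rel|² = 244;  v_rel·d = (10)·(13) + (-12)·(20) = -110
244·t² + 220·t + 544 = 0  ⇒  m = (-110)² − 244·544 = -120636
m = -120636 < 0,  v_rel·d = -110 < 0  ⇒  outside

inside=no margin=-120636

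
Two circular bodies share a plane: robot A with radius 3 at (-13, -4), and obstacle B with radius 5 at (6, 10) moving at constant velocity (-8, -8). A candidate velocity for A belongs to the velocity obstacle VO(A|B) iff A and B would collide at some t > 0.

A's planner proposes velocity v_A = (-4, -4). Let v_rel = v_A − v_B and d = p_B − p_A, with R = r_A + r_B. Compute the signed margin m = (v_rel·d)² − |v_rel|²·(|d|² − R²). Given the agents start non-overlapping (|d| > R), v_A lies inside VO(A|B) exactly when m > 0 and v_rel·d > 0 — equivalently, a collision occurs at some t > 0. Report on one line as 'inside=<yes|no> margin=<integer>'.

d = (19, 14),  |d|² = 557;  R = 3+5 = 8,  c = 557−8² = 493
v_rel = (4, 4),  |v_rel|² = 32;  v_rel·d = (4)·(19) + (4)·(14) = 132
32·t² − 264·t + 493 = 0  ⇒  m = 132² − 32·493 = 1648
m = 1648 > 0,  v_rel·d = 132 > 0  ⇒  inside

inside=yes margin=1648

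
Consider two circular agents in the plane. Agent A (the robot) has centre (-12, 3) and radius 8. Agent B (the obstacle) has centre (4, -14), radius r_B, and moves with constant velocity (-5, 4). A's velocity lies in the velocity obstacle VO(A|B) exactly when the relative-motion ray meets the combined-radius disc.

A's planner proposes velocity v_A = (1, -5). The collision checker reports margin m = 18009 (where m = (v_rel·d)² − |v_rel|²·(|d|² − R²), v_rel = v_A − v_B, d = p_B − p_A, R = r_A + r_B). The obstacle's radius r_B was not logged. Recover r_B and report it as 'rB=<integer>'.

m = 18009
d = (16, -17);  v_rel = (6, -9),  |v_rel|² = 117
v_rel×d = (6)·(-17) − (-9)·(16) = 42
since m = R²·117 − 42²:  R² = (1764 + 18009) / 117 = 169
R = √169 = 13  ⇒  r_B = 13 − 8 = 5

rB=5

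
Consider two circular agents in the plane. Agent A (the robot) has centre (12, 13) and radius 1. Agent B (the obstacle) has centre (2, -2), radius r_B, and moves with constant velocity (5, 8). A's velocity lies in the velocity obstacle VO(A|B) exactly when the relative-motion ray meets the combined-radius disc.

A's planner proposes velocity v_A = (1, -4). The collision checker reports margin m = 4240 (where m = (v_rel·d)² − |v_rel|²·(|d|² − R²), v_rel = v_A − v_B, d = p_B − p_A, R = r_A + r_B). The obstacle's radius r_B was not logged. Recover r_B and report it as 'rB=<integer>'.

m = 4240
d = (-10, -15);  v_rel = (-4, -12),  |v_rel|² = 160
v_rel×d = (-4)·(-15) − (-12)·(-10) = -60
since m = R²·160 − (-60)²:  R² = (3600 + 4240) / 160 = 49
R = √49 = 7  ⇒  r_B = 7 − 1 = 6

rB=6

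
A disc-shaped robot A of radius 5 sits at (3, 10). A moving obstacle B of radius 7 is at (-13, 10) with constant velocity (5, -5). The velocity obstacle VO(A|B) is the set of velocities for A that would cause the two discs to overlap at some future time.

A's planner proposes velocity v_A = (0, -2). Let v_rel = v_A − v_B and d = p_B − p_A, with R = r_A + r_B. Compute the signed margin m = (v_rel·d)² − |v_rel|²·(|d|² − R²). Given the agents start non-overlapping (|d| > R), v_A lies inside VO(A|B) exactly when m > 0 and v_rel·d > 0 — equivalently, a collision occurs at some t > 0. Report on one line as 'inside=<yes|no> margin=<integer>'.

d = (-16, 0),  |d|² = 256;  R = 5+7 = 12,  c = 256−12² = 112
v_rel = (-5, 3),  |v_rel|² = 34;  v_rel·d = (-5)·(-16) + (3)·(0) = 80
34·t² − 160·t + 112 = 0  ⇒  m = 80² − 34·112 = 2592
m = 2592 > 0,  v_rel·d = 80 > 0  ⇒  inside

inside=yes margin=2592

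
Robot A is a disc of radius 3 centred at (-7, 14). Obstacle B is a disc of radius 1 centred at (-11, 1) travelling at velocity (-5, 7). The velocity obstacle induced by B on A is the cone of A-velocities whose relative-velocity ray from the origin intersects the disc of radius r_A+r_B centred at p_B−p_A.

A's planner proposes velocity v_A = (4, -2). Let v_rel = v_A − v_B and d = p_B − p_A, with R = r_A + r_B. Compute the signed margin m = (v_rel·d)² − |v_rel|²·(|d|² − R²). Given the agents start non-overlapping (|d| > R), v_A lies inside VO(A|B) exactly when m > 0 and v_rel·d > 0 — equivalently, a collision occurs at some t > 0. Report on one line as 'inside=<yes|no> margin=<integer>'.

d = (-4, -13),  |d|² = 185;  R = 3+1 = 4,  c = 185−4² = 169
v_rel = (9, -9),  |v_rel|² = 162;  v_rel·d = (9)·(-4) + (-9)·(-13) = 81
162·t² − 162·t + 169 = 0  ⇒  m = 81² − 162·169 = -20817
m = -20817 < 0,  v_rel·d = 81 > 0  ⇒  outside

inside=no margin=-20817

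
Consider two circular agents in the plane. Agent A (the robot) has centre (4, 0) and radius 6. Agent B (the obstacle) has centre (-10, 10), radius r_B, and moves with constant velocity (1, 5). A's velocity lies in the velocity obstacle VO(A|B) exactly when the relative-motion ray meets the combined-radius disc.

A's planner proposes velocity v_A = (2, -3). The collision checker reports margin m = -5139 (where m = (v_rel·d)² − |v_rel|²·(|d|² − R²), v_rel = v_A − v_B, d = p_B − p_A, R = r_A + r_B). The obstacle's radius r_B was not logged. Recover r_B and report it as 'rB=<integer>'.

m = -5139
d = (-14, 10);  v_rel = (1, -8),  |v_rel|² = 65
v_rel×d = (1)·(10) − (-8)·(-14) = -102
since m = R²·65 − (-102)²:  R² = (10404 + -5139) / 65 = 81
R = √81 = 9  ⇒  r_B = 9 − 6 = 3

rB=3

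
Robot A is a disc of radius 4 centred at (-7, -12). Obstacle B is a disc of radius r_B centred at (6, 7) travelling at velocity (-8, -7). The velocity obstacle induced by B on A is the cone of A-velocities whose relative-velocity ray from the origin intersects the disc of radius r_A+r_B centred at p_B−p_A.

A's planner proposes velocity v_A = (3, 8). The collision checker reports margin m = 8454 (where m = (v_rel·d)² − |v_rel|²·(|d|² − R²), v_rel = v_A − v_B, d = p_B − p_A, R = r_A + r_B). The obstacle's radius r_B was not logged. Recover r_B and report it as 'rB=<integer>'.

m = 8454
d = (13, 19);  v_rel = (11, 15),  |v_rel|² = 346
v_rel×d = (11)·(19) − (15)·(13) = 14
since m = R²·346 − 14²:  R² = (196 + 8454) / 346 = 25
R = √25 = 5  ⇒  r_B = 5 − 4 = 1

rB=1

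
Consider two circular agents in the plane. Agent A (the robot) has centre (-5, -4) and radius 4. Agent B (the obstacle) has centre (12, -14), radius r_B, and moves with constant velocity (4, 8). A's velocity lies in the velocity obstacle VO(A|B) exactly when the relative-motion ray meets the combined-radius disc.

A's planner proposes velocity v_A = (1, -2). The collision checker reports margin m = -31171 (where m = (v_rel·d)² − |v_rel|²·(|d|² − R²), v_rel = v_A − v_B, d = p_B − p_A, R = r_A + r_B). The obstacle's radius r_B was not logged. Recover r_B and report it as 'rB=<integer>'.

m = -31171
d = (17, -10);  v_rel = (-3, -10),  |v_rel|² = 109
v_rel×d = (-3)·(-10) − (-10)·(17) = 200
since m = R²·109 − 200²:  R² = (40000 + -31171) / 109 = 81
R = √81 = 9  ⇒  r_B = 9 − 4 = 5

rB=5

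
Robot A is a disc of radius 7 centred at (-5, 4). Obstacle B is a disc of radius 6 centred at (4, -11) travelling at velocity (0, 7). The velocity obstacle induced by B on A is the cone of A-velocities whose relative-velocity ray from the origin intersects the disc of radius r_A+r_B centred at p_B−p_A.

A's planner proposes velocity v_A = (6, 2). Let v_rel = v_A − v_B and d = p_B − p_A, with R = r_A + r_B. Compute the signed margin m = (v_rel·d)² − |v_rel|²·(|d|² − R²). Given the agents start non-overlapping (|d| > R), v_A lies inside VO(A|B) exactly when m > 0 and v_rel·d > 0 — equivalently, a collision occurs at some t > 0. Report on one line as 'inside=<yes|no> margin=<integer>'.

d = (9, -15),  |d|² = 306;  R = 7+6 = 13,  c = 306−13² = 137
v_rel = (6, -5),  |v_rel|² = 61;  v_rel·d = (6)·(9) + (-5)·(-15) = 129
61·t² − 258·t + 137 = 0  ⇒  m = 129² − 61·137 = 8284
m = 8284 > 0,  v_rel·d = 129 > 0  ⇒  inside

inside=yes margin=8284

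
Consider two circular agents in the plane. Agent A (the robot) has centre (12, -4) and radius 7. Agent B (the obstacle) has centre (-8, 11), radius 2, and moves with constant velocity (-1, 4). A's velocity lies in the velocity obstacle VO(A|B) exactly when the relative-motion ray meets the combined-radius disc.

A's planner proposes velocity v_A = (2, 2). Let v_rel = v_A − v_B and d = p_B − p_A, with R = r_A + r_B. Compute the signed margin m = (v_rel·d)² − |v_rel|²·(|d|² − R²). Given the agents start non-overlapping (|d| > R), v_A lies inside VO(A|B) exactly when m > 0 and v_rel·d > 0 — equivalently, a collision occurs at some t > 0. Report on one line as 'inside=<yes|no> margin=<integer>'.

d = (-20, 15),  |d|² = 625;  R = 7+2 = 9,  c = 625−9² = 544
v_rel = (3, -2),  |v_rel|² = 13;  v_rel·d = (3)·(-20) + (-2)·(15) = -90
13·t² + 180·t + 544 = 0  ⇒  m = (-90)² − 13·544 = 1028
m = 1028 > 0,  v_rel·d = -90 < 0  ⇒  outside

inside=no margin=1028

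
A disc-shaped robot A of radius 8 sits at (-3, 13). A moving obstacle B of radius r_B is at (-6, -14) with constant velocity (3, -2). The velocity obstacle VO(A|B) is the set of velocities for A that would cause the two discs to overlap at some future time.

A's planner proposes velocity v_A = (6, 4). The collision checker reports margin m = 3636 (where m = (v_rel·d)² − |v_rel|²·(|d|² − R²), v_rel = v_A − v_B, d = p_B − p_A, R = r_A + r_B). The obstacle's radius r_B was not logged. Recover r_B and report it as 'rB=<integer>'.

m = 3636
d = (-3, -27);  v_rel = (3, 6),  |v_rel|² = 45
v_rel×d = (3)·(-27) − (6)·(-3) = -63
since m = R²·45 − (-63)²:  R² = (3969 + 3636) / 45 = 169
R = √169 = 13  ⇒  r_B = 13 − 8 = 5

rB=5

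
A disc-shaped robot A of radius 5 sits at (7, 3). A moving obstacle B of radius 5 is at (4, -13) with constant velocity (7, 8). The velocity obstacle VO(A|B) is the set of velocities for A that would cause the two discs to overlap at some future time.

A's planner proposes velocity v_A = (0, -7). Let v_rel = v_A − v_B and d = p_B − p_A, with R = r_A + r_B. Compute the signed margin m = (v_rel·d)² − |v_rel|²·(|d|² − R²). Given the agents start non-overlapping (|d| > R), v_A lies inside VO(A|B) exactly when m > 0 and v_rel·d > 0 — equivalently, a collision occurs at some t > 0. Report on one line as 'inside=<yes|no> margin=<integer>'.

d = (-3, -16),  |d|² = 265;  R = 5+5 = 10,  c = 265−10² = 165
v_rel = (-7, -15),  |v_rel|² = 274;  v_rel·d = (-7)·(-3) + (-15)·(-16) = 261
274·t² − 522·t + 165 = 0  ⇒  m = 261² − 274·165 = 22911
m = 22911 > 0,  v_rel·d = 261 > 0  ⇒  inside

inside=yes margin=22911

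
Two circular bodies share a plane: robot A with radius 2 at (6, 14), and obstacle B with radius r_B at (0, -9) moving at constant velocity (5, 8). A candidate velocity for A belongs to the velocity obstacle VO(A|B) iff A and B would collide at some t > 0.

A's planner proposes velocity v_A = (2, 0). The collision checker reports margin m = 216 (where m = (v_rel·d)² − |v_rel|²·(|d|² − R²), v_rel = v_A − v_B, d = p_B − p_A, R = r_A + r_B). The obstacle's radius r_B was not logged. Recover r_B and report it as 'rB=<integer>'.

m = 216
d = (-6, -23);  v_rel = (-3, -8),  |v_rel|² = 73
v_rel×d = (-3)·(-23) − (-8)·(-6) = 21
since m = R²·73 − 21²:  R² = (441 + 216) / 73 = 9
R = √9 = 3  ⇒  r_B = 3 − 2 = 1

rB=1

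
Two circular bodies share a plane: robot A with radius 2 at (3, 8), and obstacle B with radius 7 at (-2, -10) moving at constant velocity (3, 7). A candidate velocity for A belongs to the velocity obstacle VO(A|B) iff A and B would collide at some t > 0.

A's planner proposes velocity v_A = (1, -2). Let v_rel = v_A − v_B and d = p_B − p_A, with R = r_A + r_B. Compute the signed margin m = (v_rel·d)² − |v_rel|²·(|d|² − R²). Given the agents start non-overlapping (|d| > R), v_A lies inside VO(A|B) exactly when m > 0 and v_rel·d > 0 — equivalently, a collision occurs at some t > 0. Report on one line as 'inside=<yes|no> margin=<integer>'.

d = (-5, -18),  |d|² = 349;  R = 2+7 = 9,  c = 349−9² = 268
v_rel = (-2, -9),  |v_rel|² = 85;  v_rel·d = (-2)·(-5) + (-9)·(-18) = 172
85·t² − 344·t + 268 = 0  ⇒  m = 172² − 85·268 = 6804
m = 6804 > 0,  v_rel·d = 172 > 0  ⇒  inside

inside=yes margin=6804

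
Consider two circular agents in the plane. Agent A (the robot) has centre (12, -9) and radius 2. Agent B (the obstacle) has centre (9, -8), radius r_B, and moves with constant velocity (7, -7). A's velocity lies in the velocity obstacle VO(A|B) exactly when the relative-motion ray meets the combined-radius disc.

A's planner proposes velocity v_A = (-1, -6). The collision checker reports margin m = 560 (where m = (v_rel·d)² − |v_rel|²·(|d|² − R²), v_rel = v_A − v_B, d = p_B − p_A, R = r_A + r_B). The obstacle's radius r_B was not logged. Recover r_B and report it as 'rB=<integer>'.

m = 560
d = (-3, 1);  v_rel = (-8, 1),  |v_rel|² = 65
v_rel×d = (-8)·(1) − (1)·(-3) = -5
since m = R²·65 − (-5)²:  R² = (25 + 560) / 65 = 9
R = √9 = 3  ⇒  r_B = 3 − 2 = 1

rB=1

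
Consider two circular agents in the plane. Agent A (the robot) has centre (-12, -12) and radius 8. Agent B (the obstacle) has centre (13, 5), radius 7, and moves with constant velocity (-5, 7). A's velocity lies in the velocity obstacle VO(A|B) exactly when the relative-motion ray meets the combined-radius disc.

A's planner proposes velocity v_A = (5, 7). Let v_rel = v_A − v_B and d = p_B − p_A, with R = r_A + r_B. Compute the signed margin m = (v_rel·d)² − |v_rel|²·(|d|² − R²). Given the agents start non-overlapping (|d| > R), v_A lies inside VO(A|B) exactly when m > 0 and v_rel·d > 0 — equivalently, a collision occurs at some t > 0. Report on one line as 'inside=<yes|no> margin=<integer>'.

d = (25, 17),  |d|² = 914;  R = 8+7 = 15,  c = 914−15² = 689
v_rel = (10, 0),  |v_rel|² = 100;  v_rel·d = (10)·(25) + (0)·(17) = 250
100·t² − 500·t + 689 = 0  ⇒  m = 250² − 100·689 = -6400
m = -6400 < 0,  v_rel·d = 250 > 0  ⇒  outside

inside=no margin=-6400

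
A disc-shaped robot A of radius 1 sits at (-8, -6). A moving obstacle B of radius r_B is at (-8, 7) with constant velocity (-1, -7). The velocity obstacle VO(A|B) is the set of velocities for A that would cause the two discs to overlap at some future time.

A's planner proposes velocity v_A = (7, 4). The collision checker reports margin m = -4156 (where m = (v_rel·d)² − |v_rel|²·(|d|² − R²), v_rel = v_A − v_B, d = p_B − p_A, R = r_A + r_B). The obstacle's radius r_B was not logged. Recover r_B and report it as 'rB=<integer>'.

m = -4156
d = (0, 13);  v_rel = (8, 11),  |v_rel|² = 185
v_rel×d = (8)·(13) − (11)·(0) = 104
since m = R²·185 − 104²:  R² = (10816 + -4156) / 185 = 36
R = √36 = 6  ⇒  r_B = 6 − 1 = 5

rB=5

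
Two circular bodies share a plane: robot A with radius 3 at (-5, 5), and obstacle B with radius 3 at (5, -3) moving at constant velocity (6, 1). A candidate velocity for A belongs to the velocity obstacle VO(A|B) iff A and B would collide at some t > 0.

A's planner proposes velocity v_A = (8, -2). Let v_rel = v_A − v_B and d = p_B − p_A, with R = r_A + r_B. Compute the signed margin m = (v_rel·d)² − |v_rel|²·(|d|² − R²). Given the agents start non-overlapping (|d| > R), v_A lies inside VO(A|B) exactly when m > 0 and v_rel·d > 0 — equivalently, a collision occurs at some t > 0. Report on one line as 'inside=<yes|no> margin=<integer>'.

d = (10, -8),  |d|² = 164;  R = 3+3 = 6,  c = 164−6² = 128
v_rel = (2, -3),  |v_rel|² = 13;  v_rel·d = (2)·(10) + (-3)·(-8) = 44
13·t² − 88·t + 128 = 0  ⇒  m = 44² − 13·128 = 272
m = 272 > 0,  v_rel·d = 44 > 0  ⇒  inside

inside=yes margin=272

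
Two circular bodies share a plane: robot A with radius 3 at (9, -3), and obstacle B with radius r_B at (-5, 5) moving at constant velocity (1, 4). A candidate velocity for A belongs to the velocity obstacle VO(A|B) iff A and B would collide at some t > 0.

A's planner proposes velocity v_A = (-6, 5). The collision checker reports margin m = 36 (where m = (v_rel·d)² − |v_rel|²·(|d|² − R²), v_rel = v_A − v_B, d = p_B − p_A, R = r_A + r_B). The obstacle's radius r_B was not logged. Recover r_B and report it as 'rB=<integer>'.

m = 36
d = (-14, 8);  v_rel = (-7, 1),  |v_rel|² = 50
v_rel×d = (-7)·(8) − (1)·(-14) = -42
since m = R²·50 − (-42)²:  R² = (1764 + 36) / 50 = 36
R = √36 = 6  ⇒  r_B = 6 − 3 = 3

rB=3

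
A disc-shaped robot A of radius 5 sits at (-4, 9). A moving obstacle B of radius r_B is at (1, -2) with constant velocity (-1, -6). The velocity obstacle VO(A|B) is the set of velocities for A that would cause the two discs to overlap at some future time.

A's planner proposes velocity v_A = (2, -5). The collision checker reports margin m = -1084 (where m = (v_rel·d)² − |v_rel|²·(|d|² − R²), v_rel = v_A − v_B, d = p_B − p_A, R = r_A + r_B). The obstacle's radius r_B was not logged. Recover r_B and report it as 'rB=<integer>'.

m = -1084
d = (5, -11);  v_rel = (3, 1),  |v_rel|² = 10
v_rel×d = (3)·(-11) − (1)·(5) = -38
since m = R²·10 − (-38)²:  R² = (1444 + -1084) / 10 = 36
R = √36 = 6  ⇒  r_B = 6 − 5 = 1

rB=1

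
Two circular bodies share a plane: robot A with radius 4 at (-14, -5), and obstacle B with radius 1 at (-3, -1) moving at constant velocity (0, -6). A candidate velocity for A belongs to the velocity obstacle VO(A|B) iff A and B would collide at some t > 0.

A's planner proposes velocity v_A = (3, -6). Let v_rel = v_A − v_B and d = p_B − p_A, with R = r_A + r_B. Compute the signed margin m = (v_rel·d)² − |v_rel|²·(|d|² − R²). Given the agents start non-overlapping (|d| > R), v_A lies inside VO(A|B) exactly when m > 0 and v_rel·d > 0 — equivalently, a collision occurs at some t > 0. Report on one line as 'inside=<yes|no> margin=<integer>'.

d = (11, 4),  |d|² = 137;  R = 4+1 = 5,  c = 137−5² = 112
v_rel = (3, 0),  |v_rel|² = 9;  v_rel·d = (3)·(11) + (0)·(4) = 33
9·t² − 66·t + 112 = 0  ⇒  m = 33² − 9·112 = 81
m = 81 > 0,  v_rel·d = 33 > 0  ⇒  inside

inside=yes margin=81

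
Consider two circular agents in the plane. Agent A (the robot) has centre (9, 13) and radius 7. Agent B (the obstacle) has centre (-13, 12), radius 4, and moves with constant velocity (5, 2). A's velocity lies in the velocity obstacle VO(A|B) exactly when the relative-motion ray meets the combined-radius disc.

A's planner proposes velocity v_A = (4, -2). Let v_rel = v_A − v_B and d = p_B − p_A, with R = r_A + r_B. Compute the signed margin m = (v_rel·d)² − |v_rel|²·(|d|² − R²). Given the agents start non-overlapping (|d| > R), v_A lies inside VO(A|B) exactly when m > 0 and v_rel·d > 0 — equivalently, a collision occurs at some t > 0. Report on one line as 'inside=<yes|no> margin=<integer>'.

d = (-22, -1),  |d|² = 485;  R = 7+4 = 11,  c = 485−11² = 364
v_rel = (-1, -4),  |v_rel|² = 17;  v_rel·d = (-1)·(-22) + (-4)·(-1) = 26
17·t² − 52·t + 364 = 0  ⇒  m = 26² − 17·364 = -5512
m = -5512 < 0,  v_rel·d = 26 > 0  ⇒  outside

inside=no margin=-5512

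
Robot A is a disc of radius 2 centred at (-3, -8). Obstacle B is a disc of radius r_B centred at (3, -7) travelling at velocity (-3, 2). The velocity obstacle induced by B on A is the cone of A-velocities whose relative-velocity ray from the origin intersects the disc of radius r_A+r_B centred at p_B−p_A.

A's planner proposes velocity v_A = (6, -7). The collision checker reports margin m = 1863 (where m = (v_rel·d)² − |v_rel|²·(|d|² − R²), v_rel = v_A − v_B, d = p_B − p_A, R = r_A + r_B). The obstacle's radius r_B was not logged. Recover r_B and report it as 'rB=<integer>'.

m = 1863
d = (6, 1);  v_rel = (9, -9),  |v_rel|² = 162
v_rel×d = (9)·(1) − (-9)·(6) = 63
since m = R²·162 − 63²:  R² = (3969 + 1863) / 162 = 36
R = √36 = 6  ⇒  r_B = 6 − 2 = 4

rB=4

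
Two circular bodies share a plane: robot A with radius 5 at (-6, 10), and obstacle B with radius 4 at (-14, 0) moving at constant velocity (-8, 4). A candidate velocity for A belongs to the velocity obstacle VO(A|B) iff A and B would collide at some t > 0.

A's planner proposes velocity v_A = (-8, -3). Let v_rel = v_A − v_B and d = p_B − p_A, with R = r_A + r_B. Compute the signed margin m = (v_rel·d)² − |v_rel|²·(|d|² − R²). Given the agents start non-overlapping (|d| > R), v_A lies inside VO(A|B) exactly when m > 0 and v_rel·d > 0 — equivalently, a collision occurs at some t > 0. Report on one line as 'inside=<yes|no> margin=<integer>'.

d = (-8, -10),  |d|² = 164;  R = 5+4 = 9,  c = 164−9² = 83
v_rel = (0, -7),  |v_rel|² = 49;  v_rel·d = (0)·(-8) + (-7)·(-10) = 70
49·t² − 140·t + 83 = 0  ⇒  m = 70² − 49·83 = 833
m = 833 > 0,  v_rel·d = 70 > 0  ⇒  inside

inside=yes margin=833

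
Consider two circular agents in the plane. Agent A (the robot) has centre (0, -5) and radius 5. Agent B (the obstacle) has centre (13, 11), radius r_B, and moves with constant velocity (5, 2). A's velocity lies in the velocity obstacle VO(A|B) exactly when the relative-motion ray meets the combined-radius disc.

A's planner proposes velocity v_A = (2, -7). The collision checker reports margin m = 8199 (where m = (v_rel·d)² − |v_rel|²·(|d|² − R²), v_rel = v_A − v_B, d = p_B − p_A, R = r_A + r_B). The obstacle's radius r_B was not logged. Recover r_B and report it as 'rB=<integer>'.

m = 8199
d = (13, 16);  v_rel = (-3, -9),  |v_rel|² = 90
v_rel×d = (-3)·(16) − (-9)·(13) = 69
since m = R²·90 − 69²:  R² = (4761 + 8199) / 90 = 144
R = √144 = 12  ⇒  r_B = 12 − 5 = 7

rB=7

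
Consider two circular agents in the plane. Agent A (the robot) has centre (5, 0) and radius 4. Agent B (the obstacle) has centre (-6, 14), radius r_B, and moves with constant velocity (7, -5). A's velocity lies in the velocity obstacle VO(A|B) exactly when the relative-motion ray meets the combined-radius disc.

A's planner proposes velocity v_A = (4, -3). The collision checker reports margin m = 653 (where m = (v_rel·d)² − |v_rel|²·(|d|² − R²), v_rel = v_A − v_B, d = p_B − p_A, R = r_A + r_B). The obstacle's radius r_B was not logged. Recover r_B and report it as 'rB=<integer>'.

m = 653
d = (-11, 14);  v_rel = (-3, 2),  |v_rel|² = 13
v_rel×d = (-3)·(14) − (2)·(-11) = -20
since m = R²·13 − (-20)²:  R² = (400 + 653) / 13 = 81
R = √81 = 9  ⇒  r_B = 9 − 4 = 5

rB=5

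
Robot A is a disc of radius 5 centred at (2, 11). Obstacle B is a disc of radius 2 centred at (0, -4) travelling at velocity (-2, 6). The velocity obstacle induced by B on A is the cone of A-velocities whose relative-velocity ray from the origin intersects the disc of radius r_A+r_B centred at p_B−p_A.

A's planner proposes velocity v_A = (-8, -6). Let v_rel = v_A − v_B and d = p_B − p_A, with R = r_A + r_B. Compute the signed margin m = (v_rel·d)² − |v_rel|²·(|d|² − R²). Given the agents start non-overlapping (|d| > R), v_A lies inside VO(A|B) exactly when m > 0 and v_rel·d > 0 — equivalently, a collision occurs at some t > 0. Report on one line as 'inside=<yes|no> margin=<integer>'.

d = (-2, -15),  |d|² = 229;  R = 5+2 = 7,  c = 229−7² = 180
v_rel = (-6, -12),  |v_rel|² = 180;  v_rel·d = (-6)·(-2) + (-12)·(-15) = 192
180·t² − 384·t + 180 = 0  ⇒  m = 192² − 180·180 = 4464
m = 4464 > 0,  v_rel·d = 192 > 0  ⇒  inside

inside=yes margin=4464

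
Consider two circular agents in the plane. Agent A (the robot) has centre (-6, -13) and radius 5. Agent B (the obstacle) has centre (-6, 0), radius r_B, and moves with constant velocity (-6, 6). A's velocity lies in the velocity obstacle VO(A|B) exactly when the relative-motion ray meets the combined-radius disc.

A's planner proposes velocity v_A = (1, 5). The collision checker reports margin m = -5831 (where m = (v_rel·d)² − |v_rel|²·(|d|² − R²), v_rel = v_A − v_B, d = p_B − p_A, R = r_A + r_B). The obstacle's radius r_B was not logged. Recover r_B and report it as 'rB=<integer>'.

m = -5831
d = (0, 13);  v_rel = (7, -1),  |v_rel|² = 50
v_rel×d = (7)·(13) − (-1)·(0) = 91
since m = R²·50 − 91²:  R² = (8281 + -5831) / 50 = 49
R = √49 = 7  ⇒  r_B = 7 − 5 = 2

rB=2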